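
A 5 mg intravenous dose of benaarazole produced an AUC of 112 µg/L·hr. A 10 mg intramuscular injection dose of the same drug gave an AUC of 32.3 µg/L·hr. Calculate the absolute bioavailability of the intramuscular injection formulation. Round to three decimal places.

F = 0.144

F = (AUC_ev / D_ev) / (AUC_iv / D_iv)
  = (32.3/10) / (112/5)
  = 3.23 / 22.4 = 0.1442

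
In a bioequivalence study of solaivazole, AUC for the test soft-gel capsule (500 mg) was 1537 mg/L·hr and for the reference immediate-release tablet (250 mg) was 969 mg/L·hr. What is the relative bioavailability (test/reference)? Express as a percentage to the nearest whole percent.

F_rel = (AUC_test/D_test) / (AUC_ref/D_ref)
      = (1537/500) / (969/250)
      = 3.074 / 3.876 = 0.7931 = 79.31%

F_rel = 79%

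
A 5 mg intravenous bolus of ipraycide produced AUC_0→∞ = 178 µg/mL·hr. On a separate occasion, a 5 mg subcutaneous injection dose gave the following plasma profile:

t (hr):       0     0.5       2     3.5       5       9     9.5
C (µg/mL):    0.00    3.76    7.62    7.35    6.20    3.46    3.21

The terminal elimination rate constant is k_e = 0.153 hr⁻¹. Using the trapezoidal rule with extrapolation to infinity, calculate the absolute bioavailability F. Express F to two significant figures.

Trapezoidal AUC_0→9.5 (subcutaneous injection):
  [0→0.5]: (0.00+3.76)/2 × 0.5 = 0.94
  [0.5→2]: (3.76+7.62)/2 × 1.5 = 8.535
  [2→3.5]: (7.62+7.35)/2 × 1.5 = 11.2275
  [3.5→5]: (7.35+6.20)/2 × 1.5 = 10.1625
  [5→9]: (6.20+3.46)/2 × 4 = 19.32
  [9→9.5]: (3.46+3.21)/2 × 0.5 = 1.6675
  Sum = 51.8525 µg/mL·hr
Tail: C_last/k_e = 3.21/0.153 = 20.980
AUC_0→∞ (subcutaneous injection) = 51.8525 + 20.980 = 72.8325 µg/mL·hr
F = (AUC_ev/D_ev)/(AUC_iv/D_iv) = (72.8325/5)/(178/5) = 14.5665/35.6 = 0.4092

F = 0.41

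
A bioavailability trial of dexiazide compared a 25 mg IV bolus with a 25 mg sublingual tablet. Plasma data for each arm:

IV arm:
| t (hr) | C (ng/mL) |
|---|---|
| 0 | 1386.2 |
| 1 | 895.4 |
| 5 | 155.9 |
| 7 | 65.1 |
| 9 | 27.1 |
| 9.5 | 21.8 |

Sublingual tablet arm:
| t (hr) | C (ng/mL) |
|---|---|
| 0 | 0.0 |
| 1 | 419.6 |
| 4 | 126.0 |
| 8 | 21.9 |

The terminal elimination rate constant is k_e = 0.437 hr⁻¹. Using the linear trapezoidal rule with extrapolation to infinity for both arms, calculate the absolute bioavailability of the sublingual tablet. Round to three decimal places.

F = 0.380

Trapezoidal AUC_0→9.5 (IV):
  [0→1]: (1386.2+895.4)/2 × 1 = 1140.8
  [1→5]: (895.4+155.9)/2 × 4 = 2102.6
  [5→7]: (155.9+65.1)/2 × 2 = 221.0
  [7→9]: (65.1+27.1)/2 × 2 = 92.2
  [9→9.5]: (27.1+21.8)/2 × 0.5 = 12.225
  Sum = 3568.825 ng/mL·hr
IV tail: 21.8/0.437 = 49.886; AUC_iv,0→∞ = 3568.825 + 49.886 = 3618.711 ng/mL·hr
Trapezoidal AUC_0→8 (sublingual tablet):
  [0→1]: (0.0+419.6)/2 × 1 = 209.8
  [1→4]: (419.6+126.0)/2 × 3 = 818.4
  [4→8]: (126.0+21.9)/2 × 4 = 295.8
  Sum = 1324.0 ng/mL·hr
sublingual tablet tail: 21.9/0.437 = 50.114; AUC_ev,0→∞ = 1324.0 + 50.114 = 1374.114 ng/mL·hr
F = (AUC_ev/D_ev)/(AUC_iv/D_iv) = (1374.114/25)/(3618.711/25) = 54.96456/144.74844 = 0.3797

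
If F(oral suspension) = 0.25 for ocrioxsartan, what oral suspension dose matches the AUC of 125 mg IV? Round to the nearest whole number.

For equal systemic exposure: F × D_ev = D_iv
D_ev = D_iv / F = 125 / 0.25 = 500 mg

D_oral = 500 mg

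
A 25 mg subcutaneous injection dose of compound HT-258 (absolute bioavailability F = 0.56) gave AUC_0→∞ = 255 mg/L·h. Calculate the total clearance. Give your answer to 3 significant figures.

CL = F × Dose / AUC_0→∞
   = 0.56 × 25 / 255 = 0.054902 L/h

CL = 0.0549 L/h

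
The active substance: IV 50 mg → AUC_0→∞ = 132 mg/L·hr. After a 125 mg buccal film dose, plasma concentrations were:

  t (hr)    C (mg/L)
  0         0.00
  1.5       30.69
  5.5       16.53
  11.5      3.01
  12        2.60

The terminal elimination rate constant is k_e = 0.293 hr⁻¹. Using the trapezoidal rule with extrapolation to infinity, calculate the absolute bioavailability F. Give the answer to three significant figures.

F = 0.565

Trapezoidal AUC_0→12 (buccal film):
  [0→1.5]: (0.00+30.69)/2 × 1.5 = 23.0175
  [1.5→5.5]: (30.69+16.53)/2 × 4 = 94.44
  [5.5→11.5]: (16.53+3.01)/2 × 6 = 58.62
  [11.5→12]: (3.01+2.60)/2 × 0.5 = 1.4025
  Sum = 177.48 mg/L·hr
Tail: C_last/k_e = 2.60/0.293 = 8.874
AUC_0→∞ (buccal film) = 177.48 + 8.874 = 186.354 mg/L·hr
F = (AUC_ev/D_ev)/(AUC_iv/D_iv) = (186.354/125)/(132/50) = 1.490832/2.64 = 0.5647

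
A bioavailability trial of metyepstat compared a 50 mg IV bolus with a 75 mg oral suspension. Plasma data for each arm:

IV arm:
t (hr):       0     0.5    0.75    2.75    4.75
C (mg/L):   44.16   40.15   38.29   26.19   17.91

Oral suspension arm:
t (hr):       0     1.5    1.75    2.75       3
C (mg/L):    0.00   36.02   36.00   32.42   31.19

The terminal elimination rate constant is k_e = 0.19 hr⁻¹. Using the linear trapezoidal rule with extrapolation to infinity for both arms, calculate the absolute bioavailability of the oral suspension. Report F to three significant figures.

Trapezoidal AUC_0→4.75 (IV):
  [0→0.5]: (44.16+40.15)/2 × 0.5 = 21.0775
  [0.5→0.75]: (40.15+38.29)/2 × 0.25 = 9.805
  [0.75→2.75]: (38.29+26.19)/2 × 2 = 64.48
  [2.75→4.75]: (26.19+17.91)/2 × 2 = 44.1
  Sum = 139.4625 mg/L·hr
IV tail: 17.91/0.19 = 94.263; AUC_iv,0→∞ = 139.4625 + 94.263 = 233.7255 mg/L·hr
Trapezoidal AUC_0→3 (oral suspension):
  [0→1.5]: (0.00+36.02)/2 × 1.5 = 27.015
  [1.5→1.75]: (36.02+36.00)/2 × 0.25 = 9.0025
  [1.75→2.75]: (36.00+32.42)/2 × 1 = 34.21
  [2.75→3]: (32.42+31.19)/2 × 0.25 = 7.95125
  Sum = 78.17875 mg/L·hr
oral suspension tail: 31.19/0.19 = 164.158; AUC_ev,0→∞ = 78.17875 + 164.158 = 242.33675 mg/L·hr
F = (AUC_ev/D_ev)/(AUC_iv/D_iv) = (242.33675/75)/(233.7255/50) = 3.23116/4.67451 = 0.6912

F = 0.691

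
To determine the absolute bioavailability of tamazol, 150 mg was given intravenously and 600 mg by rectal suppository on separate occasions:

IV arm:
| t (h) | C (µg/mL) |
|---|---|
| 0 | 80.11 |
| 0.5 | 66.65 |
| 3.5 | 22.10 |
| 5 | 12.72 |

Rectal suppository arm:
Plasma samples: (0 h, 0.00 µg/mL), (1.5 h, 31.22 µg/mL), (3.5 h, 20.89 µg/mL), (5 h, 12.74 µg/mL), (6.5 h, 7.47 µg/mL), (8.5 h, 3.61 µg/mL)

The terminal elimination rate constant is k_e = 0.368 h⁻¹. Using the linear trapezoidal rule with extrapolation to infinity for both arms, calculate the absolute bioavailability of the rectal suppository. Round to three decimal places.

F = 0.148

Trapezoidal AUC_0→5 (IV):
  [0→0.5]: (80.11+66.65)/2 × 0.5 = 36.69
  [0.5→3.5]: (66.65+22.10)/2 × 3 = 133.125
  [3.5→5]: (22.10+12.72)/2 × 1.5 = 26.115
  Sum = 195.93 µg/mL·h
IV tail: 12.72/0.368 = 34.565; AUC_iv,0→∞ = 195.93 + 34.565 = 230.495 µg/mL·h
Trapezoidal AUC_0→8.5 (rectal suppository):
  [0→1.5]: (0.00+31.22)/2 × 1.5 = 23.415
  [1.5→3.5]: (31.22+20.89)/2 × 2 = 52.11
  [3.5→5]: (20.89+12.74)/2 × 1.5 = 25.2225
  [5→6.5]: (12.74+7.47)/2 × 1.5 = 15.1575
  [6.5→8.5]: (7.47+3.61)/2 × 2 = 11.08
  Sum = 126.985 µg/mL·h
rectal suppository tail: 3.61/0.368 = 9.810; AUC_ev,0→∞ = 126.985 + 9.810 = 136.795 µg/mL·h
F = (AUC_ev/D_ev)/(AUC_iv/D_iv) = (136.795/600)/(230.495/150) = 0.227992/1.53663 = 0.1484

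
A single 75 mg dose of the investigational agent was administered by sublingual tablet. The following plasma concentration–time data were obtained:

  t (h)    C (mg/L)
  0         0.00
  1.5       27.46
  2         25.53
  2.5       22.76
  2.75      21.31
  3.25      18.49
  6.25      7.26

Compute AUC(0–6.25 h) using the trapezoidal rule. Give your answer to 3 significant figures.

Trapezoidal AUC_0→6.25:
  [0→1.5]: (0.00+27.46)/2 × 1.5 = 20.595
  [1.5→2]: (27.46+25.53)/2 × 0.5 = 13.2475
  [2→2.5]: (25.53+22.76)/2 × 0.5 = 12.0725
  [2.5→2.75]: (22.76+21.31)/2 × 0.25 = 5.50875
  [2.75→3.25]: (21.31+18.49)/2 × 0.5 = 9.95
  [3.25→6.25]: (18.49+7.26)/2 × 3 = 38.625
  Sum = 99.99875 mg/L·h

AUC = 100 mg/L·h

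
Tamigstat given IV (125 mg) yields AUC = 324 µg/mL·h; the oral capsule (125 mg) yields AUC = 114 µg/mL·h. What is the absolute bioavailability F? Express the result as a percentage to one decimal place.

F = (AUC_ev / D_ev) / (AUC_iv / D_iv)
  = (114/125) / (324/125)
  = 0.912 / 2.592 = 0.3519
  = 35.19%

F = 35.2%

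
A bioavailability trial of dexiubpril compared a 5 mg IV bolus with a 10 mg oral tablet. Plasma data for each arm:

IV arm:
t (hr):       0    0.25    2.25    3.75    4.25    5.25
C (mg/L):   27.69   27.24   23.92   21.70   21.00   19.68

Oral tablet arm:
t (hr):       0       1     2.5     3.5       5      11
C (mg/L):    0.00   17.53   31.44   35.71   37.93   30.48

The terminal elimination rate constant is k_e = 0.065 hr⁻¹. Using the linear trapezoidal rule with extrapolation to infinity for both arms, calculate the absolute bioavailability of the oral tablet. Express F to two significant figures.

Trapezoidal AUC_0→5.25 (IV):
  [0→0.25]: (27.69+27.24)/2 × 0.25 = 6.86625
  [0.25→2.25]: (27.24+23.92)/2 × 2 = 51.16
  [2.25→3.75]: (23.92+21.70)/2 × 1.5 = 34.215
  [3.75→4.25]: (21.70+21.00)/2 × 0.5 = 10.675
  [4.25→5.25]: (21.00+19.68)/2 × 1 = 20.34
  Sum = 123.25625 mg/L·hr
IV tail: 19.68/0.065 = 302.769; AUC_iv,0→∞ = 123.25625 + 302.769 = 426.02525 mg/L·hr
Trapezoidal AUC_0→11 (oral tablet):
  [0→1]: (0.00+17.53)/2 × 1 = 8.765
  [1→2.5]: (17.53+31.44)/2 × 1.5 = 36.7275
  [2.5→3.5]: (31.44+35.71)/2 × 1 = 33.575
  [3.5→5]: (35.71+37.93)/2 × 1.5 = 55.23
  [5→11]: (37.93+30.48)/2 × 6 = 205.23
  Sum = 339.5275 mg/L·hr
oral tablet tail: 30.48/0.065 = 468.923; AUC_ev,0→∞ = 339.5275 + 468.923 = 808.4505 mg/L·hr
F = (AUC_ev/D_ev)/(AUC_iv/D_iv) = (808.4505/10)/(426.02525/5) = 80.84505/85.20505 = 0.9488

F = 0.95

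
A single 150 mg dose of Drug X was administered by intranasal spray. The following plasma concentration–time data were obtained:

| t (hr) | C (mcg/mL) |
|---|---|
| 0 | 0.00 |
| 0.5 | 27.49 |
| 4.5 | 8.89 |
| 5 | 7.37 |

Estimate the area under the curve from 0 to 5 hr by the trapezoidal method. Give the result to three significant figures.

AUC = 83.7 mcg/mL·hr

Trapezoidal AUC_0→5:
  [0→0.5]: (0.00+27.49)/2 × 0.5 = 6.8725
  [0.5→4.5]: (27.49+8.89)/2 × 4 = 72.76
  [4.5→5]: (8.89+7.37)/2 × 0.5 = 4.065
  Sum = 83.6975 mcg/mL·hr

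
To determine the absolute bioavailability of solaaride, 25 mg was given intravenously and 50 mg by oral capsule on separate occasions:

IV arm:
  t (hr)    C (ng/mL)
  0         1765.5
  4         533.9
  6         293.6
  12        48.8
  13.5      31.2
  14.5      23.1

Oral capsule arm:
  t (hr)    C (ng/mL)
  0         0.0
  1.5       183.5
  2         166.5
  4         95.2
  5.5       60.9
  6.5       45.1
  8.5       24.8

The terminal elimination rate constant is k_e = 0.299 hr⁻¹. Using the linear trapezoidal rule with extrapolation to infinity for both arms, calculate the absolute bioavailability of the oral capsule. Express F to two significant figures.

F = 0.061

Trapezoidal AUC_0→14.5 (IV):
  [0→4]: (1765.5+533.9)/2 × 4 = 4598.8
  [4→6]: (533.9+293.6)/2 × 2 = 827.5
  [6→12]: (293.6+48.8)/2 × 6 = 1027.2
  [12→13.5]: (48.8+31.2)/2 × 1.5 = 60.0
  [13.5→14.5]: (31.2+23.1)/2 × 1 = 27.15
  Sum = 6540.65 ng/mL·hr
IV tail: 23.1/0.299 = 77.258; AUC_iv,0→∞ = 6540.65 + 77.258 = 6617.908 ng/mL·hr
Trapezoidal AUC_0→8.5 (oral capsule):
  [0→1.5]: (0.0+183.5)/2 × 1.5 = 137.625
  [1.5→2]: (183.5+166.5)/2 × 0.5 = 87.5
  [2→4]: (166.5+95.2)/2 × 2 = 261.7
  [4→5.5]: (95.2+60.9)/2 × 1.5 = 117.075
  [5.5→6.5]: (60.9+45.1)/2 × 1 = 53.0
  [6.5→8.5]: (45.1+24.8)/2 × 2 = 69.9
  Sum = 726.8 ng/mL·hr
oral capsule tail: 24.8/0.299 = 82.943; AUC_ev,0→∞ = 726.8 + 82.943 = 809.743 ng/mL·hr
F = (AUC_ev/D_ev)/(AUC_iv/D_iv) = (809.743/50)/(6617.908/25) = 16.19486/264.71632 = 0.0612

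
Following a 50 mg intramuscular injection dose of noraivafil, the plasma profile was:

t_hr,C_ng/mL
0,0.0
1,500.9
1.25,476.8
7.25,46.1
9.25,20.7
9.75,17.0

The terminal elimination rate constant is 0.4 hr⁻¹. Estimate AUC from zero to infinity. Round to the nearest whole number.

AUC = 2060 ng/mL·hr

Trapezoidal AUC_0→9.75:
  [0→1]: (0.0+500.9)/2 × 1 = 250.45
  [1→1.25]: (500.9+476.8)/2 × 0.25 = 122.2125
  [1.25→7.25]: (476.8+46.1)/2 × 6 = 1568.7
  [7.25→9.25]: (46.1+20.7)/2 × 2 = 66.8
  [9.25→9.75]: (20.7+17.0)/2 × 0.5 = 9.425
  Sum = 2017.5875 ng/mL·hr
Extrapolated tail: C_last / k_e = 17.0 / 0.4 = 42.500
AUC_0→∞ = 2017.5875 + 42.500 = 2060.0875 ng/mL·hr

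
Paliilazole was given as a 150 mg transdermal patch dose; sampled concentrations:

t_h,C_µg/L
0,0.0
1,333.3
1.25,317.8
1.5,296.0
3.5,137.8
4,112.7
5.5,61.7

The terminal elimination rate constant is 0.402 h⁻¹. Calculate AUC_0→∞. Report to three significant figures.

AUC = 1110 µg/L·h

Trapezoidal AUC_0→5.5:
  [0→1]: (0.0+333.3)/2 × 1 = 166.65
  [1→1.25]: (333.3+317.8)/2 × 0.25 = 81.3875
  [1.25→1.5]: (317.8+296.0)/2 × 0.25 = 76.725
  [1.5→3.5]: (296.0+137.8)/2 × 2 = 433.8
  [3.5→4]: (137.8+112.7)/2 × 0.5 = 62.625
  [4→5.5]: (112.7+61.7)/2 × 1.5 = 130.8
  Sum = 951.9875 µg/L·h
Extrapolated tail: C_last / k_e = 61.7 / 0.402 = 153.483
AUC_0→∞ = 951.9875 + 153.483 = 1105.4705 µg/L·h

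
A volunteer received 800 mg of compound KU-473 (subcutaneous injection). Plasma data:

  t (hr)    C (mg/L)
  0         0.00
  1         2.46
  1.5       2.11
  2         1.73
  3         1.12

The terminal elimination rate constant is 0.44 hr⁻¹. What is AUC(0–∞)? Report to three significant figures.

AUC = 7.30 mg/L·hr

Trapezoidal AUC_0→3:
  [0→1]: (0.00+2.46)/2 × 1 = 1.23
  [1→1.5]: (2.46+2.11)/2 × 0.5 = 1.1425
  [1.5→2]: (2.11+1.73)/2 × 0.5 = 0.96
  [2→3]: (1.73+1.12)/2 × 1 = 1.425
  Sum = 4.7575 mg/L·hr
Extrapolated tail: C_last / k_e = 1.12 / 0.44 = 2.545
AUC_0→∞ = 4.7575 + 2.545 = 7.3025 mg/L·hr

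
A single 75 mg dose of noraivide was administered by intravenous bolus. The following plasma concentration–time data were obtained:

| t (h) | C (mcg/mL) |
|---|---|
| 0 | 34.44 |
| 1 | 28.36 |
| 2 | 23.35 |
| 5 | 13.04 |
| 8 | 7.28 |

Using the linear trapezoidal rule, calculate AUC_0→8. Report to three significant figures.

Trapezoidal AUC_0→8:
  [0→1]: (34.44+28.36)/2 × 1 = 31.4
  [1→2]: (28.36+23.35)/2 × 1 = 25.855
  [2→5]: (23.35+13.04)/2 × 3 = 54.585
  [5→8]: (13.04+7.28)/2 × 3 = 30.48
  Sum = 142.32 mcg/mL·h

AUC = 142 mcg/mL·h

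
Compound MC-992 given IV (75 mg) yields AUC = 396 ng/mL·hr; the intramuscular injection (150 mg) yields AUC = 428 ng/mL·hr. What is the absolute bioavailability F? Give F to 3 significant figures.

F = 0.540

F = (AUC_ev / D_ev) / (AUC_iv / D_iv)
  = (428/150) / (396/75)
  = 2.85333 / 5.28 = 0.5404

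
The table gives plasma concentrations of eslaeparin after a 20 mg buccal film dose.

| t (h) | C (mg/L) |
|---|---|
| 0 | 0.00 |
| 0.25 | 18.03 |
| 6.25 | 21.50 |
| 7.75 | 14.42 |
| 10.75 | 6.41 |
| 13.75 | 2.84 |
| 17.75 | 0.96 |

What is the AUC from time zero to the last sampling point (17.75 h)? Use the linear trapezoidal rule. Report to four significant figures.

AUC = 200.5 mg/L·h

Trapezoidal AUC_0→17.75:
  [0→0.25]: (0.00+18.03)/2 × 0.25 = 2.25375
  [0.25→6.25]: (18.03+21.50)/2 × 6 = 118.59
  [6.25→7.75]: (21.50+14.42)/2 × 1.5 = 26.94
  [7.75→10.75]: (14.42+6.41)/2 × 3 = 31.245
  [10.75→13.75]: (6.41+2.84)/2 × 3 = 13.875
  [13.75→17.75]: (2.84+0.96)/2 × 4 = 7.6
  Sum = 200.50375 mg/L·h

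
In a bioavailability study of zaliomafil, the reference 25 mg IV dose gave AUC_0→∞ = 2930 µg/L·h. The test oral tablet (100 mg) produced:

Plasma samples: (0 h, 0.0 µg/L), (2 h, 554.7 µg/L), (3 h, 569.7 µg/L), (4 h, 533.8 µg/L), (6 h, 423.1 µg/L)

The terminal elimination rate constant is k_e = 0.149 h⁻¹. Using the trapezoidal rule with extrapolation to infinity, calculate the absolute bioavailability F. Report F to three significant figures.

Trapezoidal AUC_0→6 (oral tablet):
  [0→2]: (0.0+554.7)/2 × 2 = 554.7
  [2→3]: (554.7+569.7)/2 × 1 = 562.2
  [3→4]: (569.7+533.8)/2 × 1 = 551.75
  [4→6]: (533.8+423.1)/2 × 2 = 956.9
  Sum = 2625.55 µg/L·h
Tail: C_last/k_e = 423.1/0.149 = 2839.597
AUC_0→∞ (oral tablet) = 2625.55 + 2839.597 = 5465.147 µg/L·h
F = (AUC_ev/D_ev)/(AUC_iv/D_iv) = (5465.147/100)/(2930/25) = 54.65147/117.2 = 0.4663

F = 0.466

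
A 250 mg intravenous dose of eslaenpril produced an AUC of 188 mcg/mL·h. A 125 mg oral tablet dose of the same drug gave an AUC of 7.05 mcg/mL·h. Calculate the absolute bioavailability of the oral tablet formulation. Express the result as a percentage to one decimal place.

F = (AUC_ev / D_ev) / (AUC_iv / D_iv)
  = (7.05/125) / (188/250)
  = 0.0564 / 0.752 = 0.0750
  = 7.50%

F = 7.5%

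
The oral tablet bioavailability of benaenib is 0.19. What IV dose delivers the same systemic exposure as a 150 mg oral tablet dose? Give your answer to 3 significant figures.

D_iv = 28.5 mg

Systemic exposure from an extravascular dose = F × D_ev, so the equivalent IV dose is F × D_ev.
D_iv = F × D_ev = 0.19 × 150 = 28.5 mg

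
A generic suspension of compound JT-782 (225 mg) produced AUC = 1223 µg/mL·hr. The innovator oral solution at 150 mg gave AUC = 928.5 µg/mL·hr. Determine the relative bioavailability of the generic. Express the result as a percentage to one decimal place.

F_rel = 87.8%

F_rel = (AUC_test/D_test) / (AUC_ref/D_ref)
      = (1223/225) / (928.5/150)
      = 5.43556 / 6.19 = 0.8781 = 87.81%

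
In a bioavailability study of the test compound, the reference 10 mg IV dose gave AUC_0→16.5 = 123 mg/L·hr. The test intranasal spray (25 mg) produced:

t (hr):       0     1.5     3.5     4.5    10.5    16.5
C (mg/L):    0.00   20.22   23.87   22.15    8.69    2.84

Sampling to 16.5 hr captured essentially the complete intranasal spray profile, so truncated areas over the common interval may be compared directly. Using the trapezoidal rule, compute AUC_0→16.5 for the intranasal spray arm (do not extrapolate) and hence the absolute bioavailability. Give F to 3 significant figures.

F = 0.681

Trapezoidal AUC_0→16.5 (intranasal spray):
  [0→1.5]: (0.00+20.22)/2 × 1.5 = 15.165
  [1.5→3.5]: (20.22+23.87)/2 × 2 = 44.09
  [3.5→4.5]: (23.87+22.15)/2 × 1 = 23.01
  [4.5→10.5]: (22.15+8.69)/2 × 6 = 92.52
  [10.5→16.5]: (8.69+2.84)/2 × 6 = 34.59
  Sum = 209.375 mg/L·hr
F = (AUC_ev/D_ev)/(AUC_iv/D_iv) = (209.375/25)/(123/10) = 8.375/12.3 = 0.6809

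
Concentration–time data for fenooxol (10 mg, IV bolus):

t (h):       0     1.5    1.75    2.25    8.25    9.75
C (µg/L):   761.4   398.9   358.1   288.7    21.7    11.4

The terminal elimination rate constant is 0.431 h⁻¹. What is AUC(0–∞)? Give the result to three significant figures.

AUC = 2110 µg/L·h

Trapezoidal AUC_0→9.75:
  [0→1.5]: (761.4+398.9)/2 × 1.5 = 870.225
  [1.5→1.75]: (398.9+358.1)/2 × 0.25 = 94.625
  [1.75→2.25]: (358.1+288.7)/2 × 0.5 = 161.7
  [2.25→8.25]: (288.7+21.7)/2 × 6 = 931.2
  [8.25→9.75]: (21.7+11.4)/2 × 1.5 = 24.825
  Sum = 2082.575 µg/L·h
Extrapolated tail: C_last / k_e = 11.4 / 0.431 = 26.450
AUC_0→∞ = 2082.575 + 26.450 = 2109.025 µg/L·h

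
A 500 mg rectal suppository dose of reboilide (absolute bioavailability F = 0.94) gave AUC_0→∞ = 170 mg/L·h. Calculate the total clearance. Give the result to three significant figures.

CL = F × Dose / AUC_0→∞
   = 0.94 × 500 / 170 = 2.76471 L/h

CL = 2.76 L/h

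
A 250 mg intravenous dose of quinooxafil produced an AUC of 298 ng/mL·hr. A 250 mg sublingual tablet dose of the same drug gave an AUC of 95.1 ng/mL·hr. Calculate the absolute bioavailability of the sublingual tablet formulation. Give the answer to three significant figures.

F = 0.319

F = (AUC_ev / D_ev) / (AUC_iv / D_iv)
  = (95.1/250) / (298/250)
  = 0.3804 / 1.192 = 0.3191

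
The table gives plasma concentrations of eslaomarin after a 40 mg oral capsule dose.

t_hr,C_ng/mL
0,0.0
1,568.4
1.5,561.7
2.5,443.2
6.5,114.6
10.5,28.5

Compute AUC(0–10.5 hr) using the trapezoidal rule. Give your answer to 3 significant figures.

AUC = 2470 ng/mL·hr

Trapezoidal AUC_0→10.5:
  [0→1]: (0.0+568.4)/2 × 1 = 284.2
  [1→1.5]: (568.4+561.7)/2 × 0.5 = 282.525
  [1.5→2.5]: (561.7+443.2)/2 × 1 = 502.45
  [2.5→6.5]: (443.2+114.6)/2 × 4 = 1115.6
  [6.5→10.5]: (114.6+28.5)/2 × 4 = 286.2
  Sum = 2470.975 ng/mL·hr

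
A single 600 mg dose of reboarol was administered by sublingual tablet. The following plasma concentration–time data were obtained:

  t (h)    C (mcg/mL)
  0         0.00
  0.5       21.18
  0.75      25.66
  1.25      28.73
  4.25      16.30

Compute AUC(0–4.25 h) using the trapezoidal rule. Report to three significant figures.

Trapezoidal AUC_0→4.25:
  [0→0.5]: (0.00+21.18)/2 × 0.5 = 5.295
  [0.5→0.75]: (21.18+25.66)/2 × 0.25 = 5.855
  [0.75→1.25]: (25.66+28.73)/2 × 0.5 = 13.5975
  [1.25→4.25]: (28.73+16.30)/2 × 3 = 67.545
  Sum = 92.2925 mcg/mL·h

AUC = 92.3 mcg/mL·h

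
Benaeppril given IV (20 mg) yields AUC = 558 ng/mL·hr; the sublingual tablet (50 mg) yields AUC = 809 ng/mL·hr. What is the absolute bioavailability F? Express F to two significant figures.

F = 0.58

F = (AUC_ev / D_ev) / (AUC_iv / D_iv)
  = (809/50) / (558/20)
  = 16.18 / 27.9 = 0.5799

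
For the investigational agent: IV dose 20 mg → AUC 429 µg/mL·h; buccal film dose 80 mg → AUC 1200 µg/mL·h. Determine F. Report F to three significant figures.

F = (AUC_ev / D_ev) / (AUC_iv / D_iv)
  = (1200/80) / (429/20)
  = 15 / 21.45 = 0.6993

F = 0.699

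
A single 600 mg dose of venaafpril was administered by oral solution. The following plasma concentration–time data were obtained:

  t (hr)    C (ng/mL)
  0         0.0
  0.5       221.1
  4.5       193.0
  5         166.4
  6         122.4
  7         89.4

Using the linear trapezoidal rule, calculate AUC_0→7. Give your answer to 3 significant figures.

AUC = 1220 ng/mL·hr

Trapezoidal AUC_0→7:
  [0→0.5]: (0.0+221.1)/2 × 0.5 = 55.275
  [0.5→4.5]: (221.1+193.0)/2 × 4 = 828.2
  [4.5→5]: (193.0+166.4)/2 × 0.5 = 89.85
  [5→6]: (166.4+122.4)/2 × 1 = 144.4
  [6→7]: (122.4+89.4)/2 × 1 = 105.9
  Sum = 1223.625 ng/mL·hr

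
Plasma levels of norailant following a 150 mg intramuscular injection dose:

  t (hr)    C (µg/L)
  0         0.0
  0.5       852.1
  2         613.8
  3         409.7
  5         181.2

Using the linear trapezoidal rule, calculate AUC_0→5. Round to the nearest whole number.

AUC = 2415 µg/L·hr

Trapezoidal AUC_0→5:
  [0→0.5]: (0.0+852.1)/2 × 0.5 = 213.025
  [0.5→2]: (852.1+613.8)/2 × 1.5 = 1099.425
  [2→3]: (613.8+409.7)/2 × 1 = 511.75
  [3→5]: (409.7+181.2)/2 × 2 = 590.9
  Sum = 2415.1 µg/L·hr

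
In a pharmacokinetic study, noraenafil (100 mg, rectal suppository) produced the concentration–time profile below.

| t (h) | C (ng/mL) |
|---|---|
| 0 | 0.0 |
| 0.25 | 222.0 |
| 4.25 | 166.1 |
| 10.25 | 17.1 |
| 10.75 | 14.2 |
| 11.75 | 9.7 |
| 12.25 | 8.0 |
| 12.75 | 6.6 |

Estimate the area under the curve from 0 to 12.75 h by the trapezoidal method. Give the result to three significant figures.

AUC = 1380 ng/mL·h

Trapezoidal AUC_0→12.75:
  [0→0.25]: (0.0+222.0)/2 × 0.25 = 27.75
  [0.25→4.25]: (222.0+166.1)/2 × 4 = 776.2
  [4.25→10.25]: (166.1+17.1)/2 × 6 = 549.6
  [10.25→10.75]: (17.1+14.2)/2 × 0.5 = 7.825
  [10.75→11.75]: (14.2+9.7)/2 × 1 = 11.95
  [11.75→12.25]: (9.7+8.0)/2 × 0.5 = 4.425
  [12.25→12.75]: (8.0+6.6)/2 × 0.5 = 3.65
  Sum = 1381.4 ng/mL·h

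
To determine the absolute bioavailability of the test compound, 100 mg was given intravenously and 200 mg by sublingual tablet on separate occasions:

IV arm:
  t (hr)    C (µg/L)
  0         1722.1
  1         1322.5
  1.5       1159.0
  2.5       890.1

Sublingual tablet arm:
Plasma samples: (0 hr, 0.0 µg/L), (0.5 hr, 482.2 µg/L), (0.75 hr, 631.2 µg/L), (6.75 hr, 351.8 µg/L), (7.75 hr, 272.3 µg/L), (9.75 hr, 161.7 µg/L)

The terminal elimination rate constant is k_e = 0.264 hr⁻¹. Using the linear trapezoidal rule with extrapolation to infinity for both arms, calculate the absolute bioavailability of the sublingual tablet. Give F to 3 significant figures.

F = 0.349

Trapezoidal AUC_0→2.5 (IV):
  [0→1]: (1722.1+1322.5)/2 × 1 = 1522.3
  [1→1.5]: (1322.5+1159.0)/2 × 0.5 = 620.375
  [1.5→2.5]: (1159.0+890.1)/2 × 1 = 1024.55
  Sum = 3167.225 µg/L·hr
IV tail: 890.1/0.264 = 3371.591; AUC_iv,0→∞ = 3167.225 + 3371.591 = 6538.816 µg/L·hr
Trapezoidal AUC_0→9.75 (sublingual tablet):
  [0→0.5]: (0.0+482.2)/2 × 0.5 = 120.55
  [0.5→0.75]: (482.2+631.2)/2 × 0.25 = 139.175
  [0.75→6.75]: (631.2+351.8)/2 × 6 = 2949.0
  [6.75→7.75]: (351.8+272.3)/2 × 1 = 312.05
  [7.75→9.75]: (272.3+161.7)/2 × 2 = 434.0
  Sum = 3954.775 µg/L·hr
sublingual tablet tail: 161.7/0.264 = 612.500; AUC_ev,0→∞ = 3954.775 + 612.500 = 4567.275 µg/L·hr
F = (AUC_ev/D_ev)/(AUC_iv/D_iv) = (4567.275/200)/(6538.816/100) = 22.836375/65.38816 = 0.3492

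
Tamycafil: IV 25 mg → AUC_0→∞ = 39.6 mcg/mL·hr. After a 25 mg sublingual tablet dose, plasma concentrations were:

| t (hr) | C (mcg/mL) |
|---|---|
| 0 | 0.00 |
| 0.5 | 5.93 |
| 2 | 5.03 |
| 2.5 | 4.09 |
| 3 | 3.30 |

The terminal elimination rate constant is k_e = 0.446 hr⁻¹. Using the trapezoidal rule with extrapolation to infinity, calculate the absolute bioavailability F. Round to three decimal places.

Trapezoidal AUC_0→3 (sublingual tablet):
  [0→0.5]: (0.00+5.93)/2 × 0.5 = 1.4825
  [0.5→2]: (5.93+5.03)/2 × 1.5 = 8.22
  [2→2.5]: (5.03+4.09)/2 × 0.5 = 2.28
  [2.5→3]: (4.09+3.30)/2 × 0.5 = 1.8475
  Sum = 13.83 mcg/mL·hr
Tail: C_last/k_e = 3.30/0.446 = 7.399
AUC_0→∞ (sublingual tablet) = 13.83 + 7.399 = 21.229 mcg/mL·hr
F = (AUC_ev/D_ev)/(AUC_iv/D_iv) = (21.229/25)/(39.6/25) = 0.84916/1.584 = 0.5361

F = 0.536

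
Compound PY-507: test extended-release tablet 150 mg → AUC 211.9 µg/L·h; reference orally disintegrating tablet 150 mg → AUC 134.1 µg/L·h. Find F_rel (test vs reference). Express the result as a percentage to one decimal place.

F_rel = (AUC_test/D_test) / (AUC_ref/D_ref)
      = (211.9/150) / (134.1/150)
      = 1.41267 / 0.894 = 1.5802 = 158.02%

F_rel = 158.0%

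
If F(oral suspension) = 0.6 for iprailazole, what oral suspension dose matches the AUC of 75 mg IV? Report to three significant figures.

D_oral = 125 mg

For equal systemic exposure: F × D_ev = D_iv
D_ev = D_iv / F = 75 / 0.6 = 125 mg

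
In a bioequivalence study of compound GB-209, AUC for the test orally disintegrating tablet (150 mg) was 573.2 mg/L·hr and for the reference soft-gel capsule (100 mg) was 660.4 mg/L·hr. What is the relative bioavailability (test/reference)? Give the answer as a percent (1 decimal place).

F_rel = 57.9%

F_rel = (AUC_test/D_test) / (AUC_ref/D_ref)
      = (573.2/150) / (660.4/100)
      = 3.82133 / 6.604 = 0.5786 = 57.86%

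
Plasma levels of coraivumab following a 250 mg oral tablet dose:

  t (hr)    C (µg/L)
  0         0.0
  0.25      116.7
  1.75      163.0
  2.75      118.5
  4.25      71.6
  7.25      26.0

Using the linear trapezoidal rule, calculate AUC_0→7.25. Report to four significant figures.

AUC = 654.1 µg/L·hr

Trapezoidal AUC_0→7.25:
  [0→0.25]: (0.0+116.7)/2 × 0.25 = 14.5875
  [0.25→1.75]: (116.7+163.0)/2 × 1.5 = 209.775
  [1.75→2.75]: (163.0+118.5)/2 × 1 = 140.75
  [2.75→4.25]: (118.5+71.6)/2 × 1.5 = 142.575
  [4.25→7.25]: (71.6+26.0)/2 × 3 = 146.4
  Sum = 654.0875 µg/L·hr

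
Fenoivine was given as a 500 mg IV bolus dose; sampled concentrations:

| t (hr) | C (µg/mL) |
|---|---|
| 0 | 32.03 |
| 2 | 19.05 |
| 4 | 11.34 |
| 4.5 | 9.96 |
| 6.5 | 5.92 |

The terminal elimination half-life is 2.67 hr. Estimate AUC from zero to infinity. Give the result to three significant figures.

Trapezoidal AUC_0→6.5:
  [0→2]: (32.03+19.05)/2 × 2 = 51.08
  [2→4]: (19.05+11.34)/2 × 2 = 30.39
  [4→4.5]: (11.34+9.96)/2 × 0.5 = 5.325
  [4.5→6.5]: (9.96+5.92)/2 × 2 = 15.88
  Sum = 102.675 µg/mL·hr
k_e = ln2 / t½ = 0.693147 / 2.67 = 0.2596 hr^-1
Extrapolated tail: C_last / k_e = 5.92 / 0.2596 = 22.804
AUC_0→∞ = 102.675 + 22.804 = 125.479 µg/mL·hr

AUC = 125 µg/mL·hr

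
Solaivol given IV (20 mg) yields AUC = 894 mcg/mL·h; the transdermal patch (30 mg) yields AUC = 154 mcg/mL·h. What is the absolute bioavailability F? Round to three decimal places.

F = (AUC_ev / D_ev) / (AUC_iv / D_iv)
  = (154/30) / (894/20)
  = 5.13333 / 44.7 = 0.1148

F = 0.115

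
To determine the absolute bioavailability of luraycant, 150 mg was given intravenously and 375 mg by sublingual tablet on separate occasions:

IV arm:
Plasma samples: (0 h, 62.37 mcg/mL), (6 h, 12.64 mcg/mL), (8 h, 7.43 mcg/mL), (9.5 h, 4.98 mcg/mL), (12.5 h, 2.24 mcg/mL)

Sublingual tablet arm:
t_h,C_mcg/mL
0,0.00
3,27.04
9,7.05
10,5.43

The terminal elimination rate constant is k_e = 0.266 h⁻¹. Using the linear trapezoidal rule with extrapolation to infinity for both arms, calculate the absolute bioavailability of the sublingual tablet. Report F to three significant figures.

Trapezoidal AUC_0→12.5 (IV):
  [0→6]: (62.37+12.64)/2 × 6 = 225.03
  [6→8]: (12.64+7.43)/2 × 2 = 20.07
  [8→9.5]: (7.43+4.98)/2 × 1.5 = 9.3075
  [9.5→12.5]: (4.98+2.24)/2 × 3 = 10.83
  Sum = 265.2375 mcg/mL·h
IV tail: 2.24/0.266 = 8.421; AUC_iv,0→∞ = 265.2375 + 8.421 = 273.6585 mcg/mL·h
Trapezoidal AUC_0→10 (sublingual tablet):
  [0→3]: (0.00+27.04)/2 × 3 = 40.56
  [3→9]: (27.04+7.05)/2 × 6 = 102.27
  [9→10]: (7.05+5.43)/2 × 1 = 6.24
  Sum = 149.07 mcg/mL·h
sublingual tablet tail: 5.43/0.266 = 20.414; AUC_ev,0→∞ = 149.07 + 20.414 = 169.484 mcg/mL·h
F = (AUC_ev/D_ev)/(AUC_iv/D_iv) = (169.484/375)/(273.6585/150) = 0.451957/1.82439 = 0.2477

F = 0.248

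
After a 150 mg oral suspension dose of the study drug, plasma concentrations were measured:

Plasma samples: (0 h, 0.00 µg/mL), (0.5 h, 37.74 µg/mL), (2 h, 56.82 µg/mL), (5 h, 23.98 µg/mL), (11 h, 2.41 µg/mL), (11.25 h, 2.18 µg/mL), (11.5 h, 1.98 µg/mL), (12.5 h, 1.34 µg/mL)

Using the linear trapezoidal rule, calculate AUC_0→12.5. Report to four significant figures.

AUC = 283.5 µg/mL·h

Trapezoidal AUC_0→12.5:
  [0→0.5]: (0.00+37.74)/2 × 0.5 = 9.435
  [0.5→2]: (37.74+56.82)/2 × 1.5 = 70.92
  [2→5]: (56.82+23.98)/2 × 3 = 121.2
  [5→11]: (23.98+2.41)/2 × 6 = 79.17
  [11→11.25]: (2.41+2.18)/2 × 0.25 = 0.57375
  [11.25→11.5]: (2.18+1.98)/2 × 0.25 = 0.52
  [11.5→12.5]: (1.98+1.34)/2 × 1 = 1.66
  Sum = 283.47875 µg/mL·h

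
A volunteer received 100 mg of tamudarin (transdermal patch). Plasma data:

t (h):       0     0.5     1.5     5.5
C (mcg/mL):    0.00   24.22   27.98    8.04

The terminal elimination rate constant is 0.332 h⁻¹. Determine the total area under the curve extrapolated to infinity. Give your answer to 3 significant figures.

Trapezoidal AUC_0→5.5:
  [0→0.5]: (0.00+24.22)/2 × 0.5 = 6.055
  [0.5→1.5]: (24.22+27.98)/2 × 1 = 26.1
  [1.5→5.5]: (27.98+8.04)/2 × 4 = 72.04
  Sum = 104.195 mcg/mL·h
Extrapolated tail: C_last / k_e = 8.04 / 0.332 = 24.217
AUC_0→∞ = 104.195 + 24.217 = 128.412 mcg/mL·h

AUC = 128 mcg/mL·h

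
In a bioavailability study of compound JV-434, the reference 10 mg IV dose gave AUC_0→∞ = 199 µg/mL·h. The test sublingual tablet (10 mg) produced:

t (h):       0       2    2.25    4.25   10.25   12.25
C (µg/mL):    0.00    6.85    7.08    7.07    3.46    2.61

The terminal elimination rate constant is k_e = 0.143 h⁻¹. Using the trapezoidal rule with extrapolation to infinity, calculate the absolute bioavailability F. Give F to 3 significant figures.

Trapezoidal AUC_0→12.25 (sublingual tablet):
  [0→2]: (0.00+6.85)/2 × 2 = 6.85
  [2→2.25]: (6.85+7.08)/2 × 0.25 = 1.74125
  [2.25→4.25]: (7.08+7.07)/2 × 2 = 14.15
  [4.25→10.25]: (7.07+3.46)/2 × 6 = 31.59
  [10.25→12.25]: (3.46+2.61)/2 × 2 = 6.07
  Sum = 60.40125 µg/mL·h
Tail: C_last/k_e = 2.61/0.143 = 18.252
AUC_0→∞ (sublingual tablet) = 60.40125 + 18.252 = 78.65325 µg/mL·h
F = (AUC_ev/D_ev)/(AUC_iv/D_iv) = (78.65325/10)/(199/10) = 7.865325/19.9 = 0.3952

F = 0.395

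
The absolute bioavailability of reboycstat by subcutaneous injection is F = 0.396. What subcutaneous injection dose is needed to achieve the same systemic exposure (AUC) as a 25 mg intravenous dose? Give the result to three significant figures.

D_subcutaneous = 63.1 mg

For equal systemic exposure: F × D_ev = D_iv
D_ev = D_iv / F = 25 / 0.396 = 63.1313 mg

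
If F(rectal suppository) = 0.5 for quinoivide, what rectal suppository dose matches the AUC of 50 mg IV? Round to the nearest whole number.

D_rectal = 100 mg

For equal systemic exposure: F × D_ev = D_iv
D_ev = D_iv / F = 50 / 0.5 = 100 mg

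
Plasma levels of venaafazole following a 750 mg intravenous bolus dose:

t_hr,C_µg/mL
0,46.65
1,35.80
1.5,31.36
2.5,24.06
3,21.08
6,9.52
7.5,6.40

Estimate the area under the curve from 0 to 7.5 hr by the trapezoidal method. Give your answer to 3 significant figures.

Trapezoidal AUC_0→7.5:
  [0→1]: (46.65+35.80)/2 × 1 = 41.225
  [1→1.5]: (35.80+31.36)/2 × 0.5 = 16.79
  [1.5→2.5]: (31.36+24.06)/2 × 1 = 27.71
  [2.5→3]: (24.06+21.08)/2 × 0.5 = 11.285
  [3→6]: (21.08+9.52)/2 × 3 = 45.9
  [6→7.5]: (9.52+6.40)/2 × 1.5 = 11.94
  Sum = 154.85 µg/mL·hr

AUC = 155 µg/mL·hr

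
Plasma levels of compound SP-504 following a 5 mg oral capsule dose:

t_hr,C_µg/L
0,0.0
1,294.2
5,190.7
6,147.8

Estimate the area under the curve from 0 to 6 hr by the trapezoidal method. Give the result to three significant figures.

Trapezoidal AUC_0→6:
  [0→1]: (0.0+294.2)/2 × 1 = 147.1
  [1→5]: (294.2+190.7)/2 × 4 = 969.8
  [5→6]: (190.7+147.8)/2 × 1 = 169.25
  Sum = 1286.15 µg/L·hr

AUC = 1290 µg/L·hr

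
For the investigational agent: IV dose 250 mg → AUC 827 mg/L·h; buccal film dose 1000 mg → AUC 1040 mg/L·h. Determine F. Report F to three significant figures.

F = 0.314

F = (AUC_ev / D_ev) / (AUC_iv / D_iv)
  = (1040/1000) / (827/250)
  = 1.04 / 3.308 = 0.3144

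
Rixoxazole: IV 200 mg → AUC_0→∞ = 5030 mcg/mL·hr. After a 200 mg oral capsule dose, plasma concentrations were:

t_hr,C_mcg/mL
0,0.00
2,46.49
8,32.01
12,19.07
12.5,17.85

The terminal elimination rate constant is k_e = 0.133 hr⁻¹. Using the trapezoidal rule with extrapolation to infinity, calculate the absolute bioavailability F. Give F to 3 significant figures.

F = 0.105

Trapezoidal AUC_0→12.5 (oral capsule):
  [0→2]: (0.00+46.49)/2 × 2 = 46.49
  [2→8]: (46.49+32.01)/2 × 6 = 235.5
  [8→12]: (32.01+19.07)/2 × 4 = 102.16
  [12→12.5]: (19.07+17.85)/2 × 0.5 = 9.23
  Sum = 393.38 mcg/mL·hr
Tail: C_last/k_e = 17.85/0.133 = 134.211
AUC_0→∞ (oral capsule) = 393.38 + 134.211 = 527.591 mcg/mL·hr
F = (AUC_ev/D_ev)/(AUC_iv/D_iv) = (527.591/200)/(5030/200) = 2.637955/25.15 = 0.1049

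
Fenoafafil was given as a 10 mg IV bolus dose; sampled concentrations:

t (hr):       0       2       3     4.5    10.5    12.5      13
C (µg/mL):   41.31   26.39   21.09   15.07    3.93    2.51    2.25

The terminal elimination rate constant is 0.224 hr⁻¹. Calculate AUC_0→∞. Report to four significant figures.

Trapezoidal AUC_0→13:
  [0→2]: (41.31+26.39)/2 × 2 = 67.7
  [2→3]: (26.39+21.09)/2 × 1 = 23.74
  [3→4.5]: (21.09+15.07)/2 × 1.5 = 27.12
  [4.5→10.5]: (15.07+3.93)/2 × 6 = 57.0
  [10.5→12.5]: (3.93+2.51)/2 × 2 = 6.44
  [12.5→13]: (2.51+2.25)/2 × 0.5 = 1.19
  Sum = 183.19 µg/mL·hr
Extrapolated tail: C_last / k_e = 2.25 / 0.224 = 10.045
AUC_0→∞ = 183.19 + 10.045 = 193.235 µg/mL·hr

AUC = 193.2 µg/mL·hr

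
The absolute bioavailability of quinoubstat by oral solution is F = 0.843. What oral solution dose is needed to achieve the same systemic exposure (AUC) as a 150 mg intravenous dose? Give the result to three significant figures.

For equal systemic exposure: F × D_ev = D_iv
D_ev = D_iv / F = 150 / 0.843 = 177.936 mg

D_oral = 178 mg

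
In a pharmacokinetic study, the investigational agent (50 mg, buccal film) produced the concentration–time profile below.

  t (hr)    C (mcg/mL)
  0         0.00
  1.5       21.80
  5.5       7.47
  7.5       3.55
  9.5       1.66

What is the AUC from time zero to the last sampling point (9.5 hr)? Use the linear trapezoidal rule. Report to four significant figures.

AUC = 91.12 mcg/mL·hr

Trapezoidal AUC_0→9.5:
  [0→1.5]: (0.00+21.80)/2 × 1.5 = 16.35
  [1.5→5.5]: (21.80+7.47)/2 × 4 = 58.54
  [5.5→7.5]: (7.47+3.55)/2 × 2 = 11.02
  [7.5→9.5]: (3.55+1.66)/2 × 2 = 5.21
  Sum = 91.12 mcg/mL·hr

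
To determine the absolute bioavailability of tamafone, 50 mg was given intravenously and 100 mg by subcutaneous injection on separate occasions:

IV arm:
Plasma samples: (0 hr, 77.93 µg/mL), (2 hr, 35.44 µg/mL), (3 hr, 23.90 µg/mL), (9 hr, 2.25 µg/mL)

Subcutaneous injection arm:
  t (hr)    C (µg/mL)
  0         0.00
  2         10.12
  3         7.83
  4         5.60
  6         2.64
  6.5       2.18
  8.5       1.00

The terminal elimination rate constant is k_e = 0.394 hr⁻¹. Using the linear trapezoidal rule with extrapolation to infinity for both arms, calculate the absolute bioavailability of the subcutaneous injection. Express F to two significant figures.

F = 0.090

Trapezoidal AUC_0→9 (IV):
  [0→2]: (77.93+35.44)/2 × 2 = 113.37
  [2→3]: (35.44+23.90)/2 × 1 = 29.67
  [3→9]: (23.90+2.25)/2 × 6 = 78.45
  Sum = 221.49 µg/mL·hr
IV tail: 2.25/0.394 = 5.711; AUC_iv,0→∞ = 221.49 + 5.711 = 227.201 µg/mL·hr
Trapezoidal AUC_0→8.5 (subcutaneous injection):
  [0→2]: (0.00+10.12)/2 × 2 = 10.12
  [2→3]: (10.12+7.83)/2 × 1 = 8.975
  [3→4]: (7.83+5.60)/2 × 1 = 6.715
  [4→6]: (5.60+2.64)/2 × 2 = 8.24
  [6→6.5]: (2.64+2.18)/2 × 0.5 = 1.205
  [6.5→8.5]: (2.18+1.00)/2 × 2 = 3.18
  Sum = 38.435 µg/mL·hr
subcutaneous injection tail: 1.00/0.394 = 2.538; AUC_ev,0→∞ = 38.435 + 2.538 = 40.973 µg/mL·hr
F = (AUC_ev/D_ev)/(AUC_iv/D_iv) = (40.973/100)/(227.201/50) = 0.40973/4.54402 = 0.0902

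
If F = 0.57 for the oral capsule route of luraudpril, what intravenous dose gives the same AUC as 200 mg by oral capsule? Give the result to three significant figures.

D_iv = 114 mg

Systemic exposure from an extravascular dose = F × D_ev, so the equivalent IV dose is F × D_ev.
D_iv = F × D_ev = 0.57 × 200 = 114 mg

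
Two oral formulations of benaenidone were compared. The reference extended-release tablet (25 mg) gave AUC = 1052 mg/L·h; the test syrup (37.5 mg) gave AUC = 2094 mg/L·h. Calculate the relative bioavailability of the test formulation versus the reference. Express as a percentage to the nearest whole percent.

F_rel = (AUC_test/D_test) / (AUC_ref/D_ref)
      = (2094/37.5) / (1052/25)
      = 55.84 / 42.08 = 1.3270 = 132.70%

F_rel = 133%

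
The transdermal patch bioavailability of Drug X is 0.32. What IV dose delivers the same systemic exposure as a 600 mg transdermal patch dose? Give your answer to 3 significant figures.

D_iv = 192 mg

Systemic exposure from an extravascular dose = F × D_ev, so the equivalent IV dose is F × D_ev.
D_iv = F × D_ev = 0.32 × 600 = 192 mg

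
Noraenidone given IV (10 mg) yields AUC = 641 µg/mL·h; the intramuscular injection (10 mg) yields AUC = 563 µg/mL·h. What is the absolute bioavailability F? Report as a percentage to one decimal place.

F = 87.8%

F = (AUC_ev / D_ev) / (AUC_iv / D_iv)
  = (563/10) / (641/10)
  = 56.3 / 64.1 = 0.8783
  = 87.83%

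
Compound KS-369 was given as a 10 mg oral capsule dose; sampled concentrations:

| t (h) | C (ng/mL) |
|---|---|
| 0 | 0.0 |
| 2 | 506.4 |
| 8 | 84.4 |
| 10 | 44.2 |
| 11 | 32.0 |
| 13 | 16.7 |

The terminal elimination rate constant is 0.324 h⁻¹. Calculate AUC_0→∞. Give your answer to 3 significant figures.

Trapezoidal AUC_0→13:
  [0→2]: (0.0+506.4)/2 × 2 = 506.4
  [2→8]: (506.4+84.4)/2 × 6 = 1772.4
  [8→10]: (84.4+44.2)/2 × 2 = 128.6
  [10→11]: (44.2+32.0)/2 × 1 = 38.1
  [11→13]: (32.0+16.7)/2 × 2 = 48.7
  Sum = 2494.2 ng/mL·h
Extrapolated tail: C_last / k_e = 16.7 / 0.324 = 51.543
AUC_0→∞ = 2494.2 + 51.543 = 2545.743 ng/mL·h

AUC = 2550 ng/mL·h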